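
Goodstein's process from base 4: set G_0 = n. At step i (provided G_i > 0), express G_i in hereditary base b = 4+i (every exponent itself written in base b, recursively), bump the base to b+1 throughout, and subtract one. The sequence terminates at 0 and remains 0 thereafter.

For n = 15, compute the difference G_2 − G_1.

2

(0) 15|_4 = 3·4 + 3 ↦ 3·5 + 3|_5 = 18 ⇒ 17
(1) 17|_5 = 3·5 + 2 ↦ 3·6 + 2|_6 = 20 ⇒ 19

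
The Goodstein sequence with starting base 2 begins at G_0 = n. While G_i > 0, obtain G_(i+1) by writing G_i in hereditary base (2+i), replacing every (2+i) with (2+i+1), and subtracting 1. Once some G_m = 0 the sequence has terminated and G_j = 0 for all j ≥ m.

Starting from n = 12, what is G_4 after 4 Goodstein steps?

step 0: 12 = 2^(2 + 1) + 2^2; sub 3 for 2: 3^(3 + 1) + 3^3; = 108; G_1 = 108−1 = 107
step 1: 107 = 3^(3 + 1) + 2·3^2 + 2·3 + 2; sub 4 for 3: 4^(4 + 1) + 2·4^2 + 2·4 + 2; = 1066; G_2 = 1066−1 = 1065
step 2: 1065 = 4^(4 + 1) + 2·4^2 + 2·4 + 1; sub 5 for 4: 5^(5 + 1) + 2·5^2 + 2·5 + 1; = 15686; G_3 = 15686−1 = 15685
step 3: 15685 = 5^(5 + 1) + 2·5^2 + 2·5; sub 6 for 5: 6^(6 + 1) + 2·6^2 + 2·6; = 280020; G_4 = 280020−1 = 280019
step 4: 280019 = 6^(6 + 1) + 2·6^2 + 6 + 5; sub 7 for 6: 7^(7 + 1) + 2·7^2 + 7 + 5; = 5764911; G_5 = 5764911−1 = 5764910

280019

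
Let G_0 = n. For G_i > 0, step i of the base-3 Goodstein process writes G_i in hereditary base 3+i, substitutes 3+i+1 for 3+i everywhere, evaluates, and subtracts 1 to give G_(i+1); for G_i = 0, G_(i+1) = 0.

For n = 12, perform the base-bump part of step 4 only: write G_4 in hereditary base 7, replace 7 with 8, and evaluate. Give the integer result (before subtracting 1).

64

G_0=12  [base 3] 3^2 + 3  →[3↦4]→  4^2 + 4 = 20  −1 ⇒ G_1=19
G_1=19  [base 4] 4^2 + 3  →[4↦5]→  5^2 + 3 = 28  −1 ⇒ G_2=27
G_2=27  [base 5] 5^2 + 2  →[5↦6]→  6^2 + 2 = 38  −1 ⇒ G_3=37
G_3=37  [base 6] 6^2 + 1  →[6↦7]→  7^2 + 1 = 50  −1 ⇒ G_4=49
G_4=49  [base 7] 7^2  →[7↦8]→  8^2 = 64  −1 ⇒ G_5=63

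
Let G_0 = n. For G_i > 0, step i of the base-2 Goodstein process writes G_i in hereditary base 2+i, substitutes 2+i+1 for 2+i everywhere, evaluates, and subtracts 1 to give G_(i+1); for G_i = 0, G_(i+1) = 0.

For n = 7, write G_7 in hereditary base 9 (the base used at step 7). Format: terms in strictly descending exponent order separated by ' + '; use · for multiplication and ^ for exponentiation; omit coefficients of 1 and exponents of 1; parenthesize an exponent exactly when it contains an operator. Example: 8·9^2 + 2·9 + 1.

(0) 7|_2 = 2^2 + 2 + 1 ↦ 3^3 + 3 + 1|_3 = 31 ⇒ 30
(1) 30|_3 = 3^3 + 3 ↦ 4^4 + 4|_4 = 260 ⇒ 259
(2) 259|_4 = 4^4 + 3 ↦ 5^5 + 3|_5 = 3128 ⇒ 3127
(3) 3127|_5 = 5^5 + 2 ↦ 6^6 + 2|_6 = 46658 ⇒ 46657
(4) 46657|_6 = 6^6 + 1 ↦ 7^7 + 1|_7 = 823544 ⇒ 823543
(5) 823543|_7 = 7^7 ↦ 8^8|_8 = 16777216 ⇒ 16777215
(6) 16777215|_8 = 7·8^7 + 7·8^6 + 7·8^5 + 7·8^4 + 7·8^3 + 7·8^2 + 7·8 + 7 ↦ 7·9^7 + 7·9^6 + 7·9^5 + 7·9^4 + 7·9^3 + 7·9^2 + 7·9 + 7|_9 = 37665880 ⇒ 37665879

7·9^7 + 7·9^6 + 7·9^5 + 7·9^4 + 7·9^3 + 7·9^2 + 7·9 + 6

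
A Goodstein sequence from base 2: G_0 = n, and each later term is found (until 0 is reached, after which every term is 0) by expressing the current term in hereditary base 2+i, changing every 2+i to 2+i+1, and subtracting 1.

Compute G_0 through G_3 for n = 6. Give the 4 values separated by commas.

6, 29, 257, 3125

i=0: 6 = 2^2 + 2 (b=2); 2→3: 3^3 + 3 = 30; 30−1 = 29
i=1: 29 = 3^3 + 2 (b=3); 3→4: 4^4 + 2 = 258; 258−1 = 257
i=2: 257 = 4^4 + 1 (b=4); 4→5: 5^5 + 1 = 3126; 3126−1 = 3125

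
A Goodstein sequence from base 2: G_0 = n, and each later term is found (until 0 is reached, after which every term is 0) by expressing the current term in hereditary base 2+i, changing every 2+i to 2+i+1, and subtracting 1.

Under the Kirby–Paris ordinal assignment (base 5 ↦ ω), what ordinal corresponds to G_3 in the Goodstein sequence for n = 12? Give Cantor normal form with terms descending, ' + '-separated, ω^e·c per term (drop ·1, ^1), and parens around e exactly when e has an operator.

ω^(ω + 1) + ω^2·2 + ω·2

12 —HB2→ 2^(2 + 1) + 2^2 —bump→ 3^(3 + 1) + 3^3 = 108 —(−1)→ 107
107 —HB3→ 3^(3 + 1) + 2·3^2 + 2·3 + 2 —bump→ 4^(4 + 1) + 2·4^2 + 2·4 + 2 = 1066 —(−1)→ 1065
1065 —HB4→ 4^(4 + 1) + 2·4^2 + 2·4 + 1 —bump→ 5^(5 + 1) + 2·5^2 + 2·5 + 1 = 15686 —(−1)→ 15685
15685 —HB5→ 5^(5 + 1) + 2·5^2 + 2·5 —bump→ 6^(6 + 1) + 2·6^2 + 2·6 = 280020 —(−1)→ 280019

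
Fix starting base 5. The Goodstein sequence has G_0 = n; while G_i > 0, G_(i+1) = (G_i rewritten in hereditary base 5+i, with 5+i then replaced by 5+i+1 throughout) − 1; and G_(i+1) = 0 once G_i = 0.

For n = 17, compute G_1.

G_0=17  [base 5] 3·5 + 2  →[5↦6]→  3·6 + 2 = 20  −1 ⇒ G_1=19
G_1=19  [base 6] 3·6 + 1  →[6↦7]→  3·7 + 1 = 22  −1 ⇒ G_2=21

19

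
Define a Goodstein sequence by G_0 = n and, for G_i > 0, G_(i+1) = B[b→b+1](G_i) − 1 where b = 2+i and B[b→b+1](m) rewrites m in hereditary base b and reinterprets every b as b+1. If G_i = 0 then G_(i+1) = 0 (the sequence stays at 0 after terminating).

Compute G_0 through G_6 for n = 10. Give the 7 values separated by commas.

step 0: 10 = 2^(2 + 1) + 2; sub 3 for 2: 3^(3 + 1) + 3; = 84; G_1 = 84−1 = 83
step 1: 83 = 3^(3 + 1) + 2; sub 4 for 3: 4^(4 + 1) + 2; = 1026; G_2 = 1026−1 = 1025
step 2: 1025 = 4^(4 + 1) + 1; sub 5 for 4: 5^(5 + 1) + 1; = 15626; G_3 = 15626−1 = 15625
step 3: 15625 = 5^(5 + 1); sub 6 for 5: 6^(6 + 1); = 279936; G_4 = 279936−1 = 279935
step 4: 279935 = 5·6^6 + 5·6^5 + 5·6^4 + 5·6^3 + 5·6^2 + 5·6 + 5; sub 7 for 6: 5·7^7 + 5·7^5 + 5·7^4 + 5·7^3 + 5·7^2 + 5·7 + 5; = 4215755; G_5 = 4215755−1 = 4215754
step 5: 4215754 = 5·7^7 + 5·7^5 + 5·7^4 + 5·7^3 + 5·7^2 + 5·7 + 4; sub 8 for 7: 5·8^8 + 5·8^5 + 5·8^4 + 5·8^3 + 5·8^2 + 5·8 + 4; = 84073324; G_6 = 84073324−1 = 84073323

10, 83, 1025, 15625, 279935, 4215754, 84073323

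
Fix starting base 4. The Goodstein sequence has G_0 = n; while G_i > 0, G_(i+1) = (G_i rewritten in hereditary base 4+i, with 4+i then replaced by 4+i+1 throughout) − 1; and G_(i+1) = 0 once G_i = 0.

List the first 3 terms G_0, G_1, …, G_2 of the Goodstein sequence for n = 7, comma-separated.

7, 7, 7

(0) 7|_4 = 4 + 3 ↦ 5 + 3|_5 = 8 ⇒ 7
(1) 7|_5 = 5 + 2 ↦ 6 + 2|_6 = 8 ⇒ 7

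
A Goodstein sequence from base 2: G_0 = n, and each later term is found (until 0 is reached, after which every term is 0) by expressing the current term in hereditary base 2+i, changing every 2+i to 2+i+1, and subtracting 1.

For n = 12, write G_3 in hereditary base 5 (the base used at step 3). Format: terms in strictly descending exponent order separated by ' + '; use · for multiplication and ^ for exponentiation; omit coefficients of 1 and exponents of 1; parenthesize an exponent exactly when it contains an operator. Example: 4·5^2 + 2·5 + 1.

5^(5 + 1) + 2·5^2 + 2·5

(0) 12|_2 = 2^(2 + 1) + 2^2 ↦ 3^(3 + 1) + 3^3|_3 = 108 ⇒ 107
(1) 107|_3 = 3^(3 + 1) + 2·3^2 + 2·3 + 2 ↦ 4^(4 + 1) + 2·4^2 + 2·4 + 2|_4 = 1066 ⇒ 1065
(2) 1065|_4 = 4^(4 + 1) + 2·4^2 + 2·4 + 1 ↦ 5^(5 + 1) + 2·5^2 + 2·5 + 1|_5 = 15686 ⇒ 15685
(3) 15685|_5 = 5^(5 + 1) + 2·5^2 + 2·5 ↦ 6^(6 + 1) + 2·6^2 + 2·6|_6 = 280020 ⇒ 280019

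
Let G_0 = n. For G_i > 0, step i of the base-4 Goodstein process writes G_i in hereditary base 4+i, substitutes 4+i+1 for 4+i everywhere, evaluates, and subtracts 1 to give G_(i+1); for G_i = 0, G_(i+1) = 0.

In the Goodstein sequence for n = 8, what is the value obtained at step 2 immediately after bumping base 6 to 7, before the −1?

step 0: 8 = 2·4; sub 5 for 4: 2·5; = 10; G_1 = 10−1 = 9
step 1: 9 = 5 + 4; sub 6 for 5: 6 + 4; = 10; G_2 = 10−1 = 9
step 2: 9 = 6 + 3; sub 7 for 6: 7 + 3; = 10; G_3 = 10−1 = 9

10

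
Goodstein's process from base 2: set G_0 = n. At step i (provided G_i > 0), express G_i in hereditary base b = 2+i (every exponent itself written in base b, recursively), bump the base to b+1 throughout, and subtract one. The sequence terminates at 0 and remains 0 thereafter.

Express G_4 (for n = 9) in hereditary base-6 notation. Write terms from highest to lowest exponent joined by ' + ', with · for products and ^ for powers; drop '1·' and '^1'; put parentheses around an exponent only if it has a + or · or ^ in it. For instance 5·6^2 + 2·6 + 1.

3·6^6 + 3·6^3 + 3·6^2 + 3·6 + 1

G_0 = 9. HB_2(9) = 2^(2 + 1) + 1. Bump = 82. G_1 = 81.
G_1 = 81. HB_3(81) = 3^(3 + 1). Bump = 1024. G_2 = 1023.
G_2 = 1023. HB_4(1023) = 3·4^4 + 3·4^3 + 3·4^2 + 3·4 + 3. Bump = 9843. G_3 = 9842.
G_3 = 9842. HB_5(9842) = 3·5^5 + 3·5^3 + 3·5^2 + 3·5 + 2. Bump = 140744. G_4 = 140743.
G_4 = 140743. HB_6(140743) = 3·6^6 + 3·6^3 + 3·6^2 + 3·6 + 1. Bump = 2471827. G_5 = 2471826.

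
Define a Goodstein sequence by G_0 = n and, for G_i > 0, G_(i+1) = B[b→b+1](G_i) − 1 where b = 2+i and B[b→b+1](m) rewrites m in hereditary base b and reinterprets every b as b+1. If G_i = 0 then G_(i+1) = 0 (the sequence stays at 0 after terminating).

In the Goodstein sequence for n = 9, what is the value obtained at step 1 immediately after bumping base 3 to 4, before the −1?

1024

i=0: 9 = 2^(2 + 1) + 1 (b=2); 2→3: 3^(3 + 1) + 1 = 82; 82−1 = 81
i=1: 81 = 3^(3 + 1) (b=3); 3→4: 4^(4 + 1) = 1024; 1024−1 = 1023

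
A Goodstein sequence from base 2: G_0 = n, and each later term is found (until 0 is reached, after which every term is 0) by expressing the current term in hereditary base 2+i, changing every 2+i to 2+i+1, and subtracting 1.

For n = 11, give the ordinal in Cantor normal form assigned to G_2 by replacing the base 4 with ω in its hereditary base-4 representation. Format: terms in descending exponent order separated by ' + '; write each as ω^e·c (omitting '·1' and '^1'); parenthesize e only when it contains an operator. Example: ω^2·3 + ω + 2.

ω^(ω + 1) + 3

(0) 11|_2 = 2^(2 + 1) + 2 + 1 ↦ 3^(3 + 1) + 3 + 1|_3 = 85 ⇒ 84
(1) 84|_3 = 3^(3 + 1) + 3 ↦ 4^(4 + 1) + 4|_4 = 1028 ⇒ 1027
(2) 1027|_4 = 4^(4 + 1) + 3 ↦ 5^(5 + 1) + 3|_5 = 15628 ⇒ 15627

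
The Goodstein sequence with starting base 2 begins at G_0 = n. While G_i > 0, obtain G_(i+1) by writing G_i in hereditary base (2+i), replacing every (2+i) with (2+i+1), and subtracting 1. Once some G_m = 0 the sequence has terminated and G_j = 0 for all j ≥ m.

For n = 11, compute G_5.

[0] 11 ≡ 2^(2 + 1) + 2 + 1 (base 2). Lift 3: 85. −1: 84.
[1] 84 ≡ 3^(3 + 1) + 3 (base 3). Lift 4: 1028. −1: 1027.
[2] 1027 ≡ 4^(4 + 1) + 3 (base 4). Lift 5: 15628. −1: 15627.
[3] 15627 ≡ 5^(5 + 1) + 2 (base 5). Lift 6: 279938. −1: 279937.
[4] 279937 ≡ 6^(6 + 1) + 1 (base 6). Lift 7: 5764802. −1: 5764801.
[5] 5764801 ≡ 7^(7 + 1) (base 7). Lift 8: 134217728. −1: 134217727.

5764801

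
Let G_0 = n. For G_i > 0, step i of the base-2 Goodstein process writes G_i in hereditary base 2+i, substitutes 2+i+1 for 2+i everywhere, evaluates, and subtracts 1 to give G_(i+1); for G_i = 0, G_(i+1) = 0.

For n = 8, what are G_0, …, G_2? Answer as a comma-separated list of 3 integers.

8, 80, 553

step 0: 8 = 2^(2 + 1); sub 3 for 2: 3^(3 + 1); = 81; G_1 = 81−1 = 80
step 1: 80 = 2·3^3 + 2·3^2 + 2·3 + 2; sub 4 for 3: 2·4^4 + 2·4^2 + 2·4 + 2; = 554; G_2 = 554−1 = 553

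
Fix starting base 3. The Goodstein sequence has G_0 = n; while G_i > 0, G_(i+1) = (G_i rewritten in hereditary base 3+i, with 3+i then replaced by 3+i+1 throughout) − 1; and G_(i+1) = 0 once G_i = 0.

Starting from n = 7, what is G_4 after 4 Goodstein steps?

(0) 7|_3 = 2·3 + 1 ↦ 2·4 + 1|_4 = 9 ⇒ 8
(1) 8|_4 = 2·4 ↦ 2·5|_5 = 10 ⇒ 9
(2) 9|_5 = 5 + 4 ↦ 6 + 4|_6 = 10 ⇒ 9
(3) 9|_6 = 6 + 3 ↦ 7 + 3|_7 = 10 ⇒ 9
(4) 9|_7 = 7 + 2 ↦ 8 + 2|_8 = 10 ⇒ 9

9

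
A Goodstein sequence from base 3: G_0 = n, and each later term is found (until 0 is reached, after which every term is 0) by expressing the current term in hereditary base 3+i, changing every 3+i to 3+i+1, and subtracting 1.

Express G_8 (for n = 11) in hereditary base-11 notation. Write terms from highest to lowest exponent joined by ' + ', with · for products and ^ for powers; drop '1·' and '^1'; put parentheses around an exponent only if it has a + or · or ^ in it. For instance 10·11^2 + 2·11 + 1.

11 —HB3→ 3^2 + 2 —bump→ 4^2 + 2 = 18 —(−1)→ 17
17 —HB4→ 4^2 + 1 —bump→ 5^2 + 1 = 26 —(−1)→ 25
25 —HB5→ 5^2 —bump→ 6^2 = 36 —(−1)→ 35
35 —HB6→ 5·6 + 5 —bump→ 5·7 + 5 = 40 —(−1)→ 39
39 —HB7→ 5·7 + 4 —bump→ 5·8 + 4 = 44 —(−1)→ 43
43 —HB8→ 5·8 + 3 —bump→ 5·9 + 3 = 48 —(−1)→ 47
47 —HB9→ 5·9 + 2 —bump→ 5·10 + 2 = 52 —(−1)→ 51
51 —HB10→ 5·10 + 1 —bump→ 5·11 + 1 = 56 —(−1)→ 55

5·11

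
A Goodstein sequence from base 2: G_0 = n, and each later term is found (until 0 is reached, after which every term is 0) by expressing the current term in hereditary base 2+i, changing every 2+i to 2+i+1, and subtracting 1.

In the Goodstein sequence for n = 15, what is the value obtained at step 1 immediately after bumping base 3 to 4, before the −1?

1284

[0] 15 ≡ 2^(2 + 1) + 2^2 + 2 + 1 (base 2). Lift 3: 112. −1: 111.
[1] 111 ≡ 3^(3 + 1) + 3^3 + 3 (base 3). Lift 4: 1284. −1: 1283.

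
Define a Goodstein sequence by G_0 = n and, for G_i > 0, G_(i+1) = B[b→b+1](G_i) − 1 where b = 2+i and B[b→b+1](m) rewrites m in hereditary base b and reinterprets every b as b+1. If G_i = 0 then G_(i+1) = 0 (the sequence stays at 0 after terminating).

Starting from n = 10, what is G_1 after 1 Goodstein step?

10 —HB2→ 2^(2 + 1) + 2 —bump→ 3^(3 + 1) + 3 = 84 —(−1)→ 83
83 —HB3→ 3^(3 + 1) + 2 —bump→ 4^(4 + 1) + 2 = 1026 —(−1)→ 1025

83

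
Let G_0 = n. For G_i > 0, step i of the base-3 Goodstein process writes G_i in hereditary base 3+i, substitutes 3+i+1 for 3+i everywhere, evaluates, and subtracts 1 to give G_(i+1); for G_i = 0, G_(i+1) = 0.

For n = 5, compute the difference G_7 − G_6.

G_0 = 5. HB_3(5) = 3 + 2. Bump = 6. G_1 = 5.
G_1 = 5. HB_4(5) = 4 + 1. Bump = 6. G_2 = 5.
G_2 = 5. HB_5(5) = 5. Bump = 6. G_3 = 5.
G_3 = 5. HB_6(5) = 5. Bump = 5. G_4 = 4.
G_4 = 4. HB_7(4) = 4. Bump = 4. G_5 = 3.
G_5 = 3. HB_8(3) = 3. Bump = 3. G_6 = 2.
G_6 = 2. HB_9(2) = 2. Bump = 2. G_7 = 1.

-1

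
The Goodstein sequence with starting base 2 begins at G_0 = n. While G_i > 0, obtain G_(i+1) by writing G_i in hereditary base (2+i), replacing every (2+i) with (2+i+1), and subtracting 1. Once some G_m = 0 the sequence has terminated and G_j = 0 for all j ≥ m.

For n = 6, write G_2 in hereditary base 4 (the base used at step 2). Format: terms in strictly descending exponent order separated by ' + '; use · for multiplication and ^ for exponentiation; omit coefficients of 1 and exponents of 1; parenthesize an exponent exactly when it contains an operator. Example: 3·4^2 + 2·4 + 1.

4^4 + 1

i=0: 6 = 2^2 + 2 (b=2); 2→3: 3^3 + 3 = 30; 30−1 = 29
i=1: 29 = 3^3 + 2 (b=3); 3→4: 4^4 + 2 = 258; 258−1 = 257
i=2: 257 = 4^4 + 1 (b=4); 4→5: 5^5 + 1 = 3126; 3126−1 = 3125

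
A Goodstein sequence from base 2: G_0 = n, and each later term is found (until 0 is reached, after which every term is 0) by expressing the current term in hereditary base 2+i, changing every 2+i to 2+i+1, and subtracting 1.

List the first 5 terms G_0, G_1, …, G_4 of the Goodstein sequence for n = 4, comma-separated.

4, 26, 41, 60, 83

i=0: 4 = 2^2 (b=2); 2→3: 3^3 = 27; 27−1 = 26
i=1: 26 = 2·3^2 + 2·3 + 2 (b=3); 3→4: 2·4^2 + 2·4 + 2 = 42; 42−1 = 41
i=2: 41 = 2·4^2 + 2·4 + 1 (b=4); 4→5: 2·5^2 + 2·5 + 1 = 61; 61−1 = 60
i=3: 60 = 2·5^2 + 2·5 (b=5); 5→6: 2·6^2 + 2·6 = 84; 84−1 = 83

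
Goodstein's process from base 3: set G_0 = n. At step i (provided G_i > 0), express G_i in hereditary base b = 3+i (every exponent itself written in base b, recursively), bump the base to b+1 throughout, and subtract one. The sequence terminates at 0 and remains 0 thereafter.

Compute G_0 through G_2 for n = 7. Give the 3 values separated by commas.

G_0 = 7. HB_3(7) = 2·3 + 1. Bump = 9. G_1 = 8.
G_1 = 8. HB_4(8) = 2·4. Bump = 10. G_2 = 9.

7, 8, 9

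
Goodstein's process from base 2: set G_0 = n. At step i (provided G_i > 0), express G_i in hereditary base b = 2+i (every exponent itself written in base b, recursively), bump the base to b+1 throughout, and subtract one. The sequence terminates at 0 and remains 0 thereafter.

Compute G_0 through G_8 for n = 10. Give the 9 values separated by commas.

i=0: 10 = 2^(2 + 1) + 2 (b=2); 2→3: 3^(3 + 1) + 3 = 84; 84−1 = 83
i=1: 83 = 3^(3 + 1) + 2 (b=3); 3→4: 4^(4 + 1) + 2 = 1026; 1026−1 = 1025
i=2: 1025 = 4^(4 + 1) + 1 (b=4); 4→5: 5^(5 + 1) + 1 = 15626; 15626−1 = 15625
i=3: 15625 = 5^(5 + 1) (b=5); 5→6: 6^(6 + 1) = 279936; 279936−1 = 279935
i=4: 279935 = 5·6^6 + 5·6^5 + 5·6^4 + 5·6^3 + 5·6^2 + 5·6 + 5 (b=6); 6→7: 5·7^7 + 5·7^5 + 5·7^4 + 5·7^3 + 5·7^2 + 5·7 + 5 = 4215755; 4215755−1 = 4215754
i=5: 4215754 = 5·7^7 + 5·7^5 + 5·7^4 + 5·7^3 + 5·7^2 + 5·7 + 4 (b=7); 7→8: 5·8^8 + 5·8^5 + 5·8^4 + 5·8^3 + 5·8^2 + 5·8 + 4 = 84073324; 84073324−1 = 84073323
i=6: 84073323 = 5·8^8 + 5·8^5 + 5·8^4 + 5·8^3 + 5·8^2 + 5·8 + 3 (b=8); 8→9: 5·9^9 + 5·9^5 + 5·9^4 + 5·9^3 + 5·9^2 + 5·9 + 3 = 1937434593; 1937434593−1 = 1937434592
i=7: 1937434592 = 5·9^9 + 5·9^5 + 5·9^4 + 5·9^3 + 5·9^2 + 5·9 + 2 (b=9); 9→10: 5·10^10 + 5·10^5 + 5·10^4 + 5·10^3 + 5·10^2 + 5·10 + 2 = 50000555552; 50000555552−1 = 50000555551

10, 83, 1025, 15625, 279935, 4215754, 84073323, 1937434592, 50000555551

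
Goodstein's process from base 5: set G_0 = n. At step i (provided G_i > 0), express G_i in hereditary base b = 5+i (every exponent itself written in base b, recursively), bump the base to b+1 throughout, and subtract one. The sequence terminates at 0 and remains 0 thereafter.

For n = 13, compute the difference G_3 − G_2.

i=0: 13 = 2·5 + 3 (b=5); 5→6: 2·6 + 3 = 15; 15−1 = 14
i=1: 14 = 2·6 + 2 (b=6); 6→7: 2·7 + 2 = 16; 16−1 = 15
i=2: 15 = 2·7 + 1 (b=7); 7→8: 2·8 + 1 = 17; 17−1 = 16

1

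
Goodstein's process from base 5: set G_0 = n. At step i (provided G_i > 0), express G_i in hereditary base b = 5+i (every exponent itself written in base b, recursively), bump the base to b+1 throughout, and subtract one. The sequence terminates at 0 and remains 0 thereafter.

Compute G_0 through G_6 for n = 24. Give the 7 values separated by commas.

24, 27, 30, 33, 36, 39, 41

i=0: 24 = 4·5 + 4 (b=5); 5→6: 4·6 + 4 = 28; 28−1 = 27
i=1: 27 = 4·6 + 3 (b=6); 6→7: 4·7 + 3 = 31; 31−1 = 30
i=2: 30 = 4·7 + 2 (b=7); 7→8: 4·8 + 2 = 34; 34−1 = 33
i=3: 33 = 4·8 + 1 (b=8); 8→9: 4·9 + 1 = 37; 37−1 = 36
i=4: 36 = 4·9 (b=9); 9→10: 4·10 = 40; 40−1 = 39
i=5: 39 = 3·10 + 9 (b=10); 10→11: 3·11 + 9 = 42; 42−1 = 41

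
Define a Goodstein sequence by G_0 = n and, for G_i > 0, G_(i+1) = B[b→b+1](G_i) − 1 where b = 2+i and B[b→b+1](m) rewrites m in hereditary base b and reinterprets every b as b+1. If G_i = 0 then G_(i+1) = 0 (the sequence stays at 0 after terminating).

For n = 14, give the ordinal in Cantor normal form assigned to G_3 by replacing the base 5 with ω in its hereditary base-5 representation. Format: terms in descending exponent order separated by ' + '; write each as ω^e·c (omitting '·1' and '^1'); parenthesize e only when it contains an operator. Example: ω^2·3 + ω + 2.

G_0=14  [base 2] 2^(2 + 1) + 2^2 + 2  →[2↦3]→  3^(3 + 1) + 3^3 + 3 = 111  −1 ⇒ G_1=110
G_1=110  [base 3] 3^(3 + 1) + 3^3 + 2  →[3↦4]→  4^(4 + 1) + 4^4 + 2 = 1282  −1 ⇒ G_2=1281
G_2=1281  [base 4] 4^(4 + 1) + 4^4 + 1  →[4↦5]→  5^(5 + 1) + 5^5 + 1 = 18751  −1 ⇒ G_3=18750
G_3=18750  [base 5] 5^(5 + 1) + 5^5  →[5↦6]→  6^(6 + 1) + 6^6 = 326592  −1 ⇒ G_4=326591

ω^(ω + 1) + ω^ω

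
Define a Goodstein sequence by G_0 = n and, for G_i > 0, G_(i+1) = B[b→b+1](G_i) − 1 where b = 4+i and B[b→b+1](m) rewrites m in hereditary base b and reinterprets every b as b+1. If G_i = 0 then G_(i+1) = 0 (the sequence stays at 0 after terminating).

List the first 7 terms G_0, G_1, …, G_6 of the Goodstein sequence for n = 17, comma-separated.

17, 25, 35, 39, 43, 47, 51

G_0 = 17. HB_4(17) = 4^2 + 1. Bump = 26. G_1 = 25.
G_1 = 25. HB_5(25) = 5^2. Bump = 36. G_2 = 35.
G_2 = 35. HB_6(35) = 5·6 + 5. Bump = 40. G_3 = 39.
G_3 = 39. HB_7(39) = 5·7 + 4. Bump = 44. G_4 = 43.
G_4 = 43. HB_8(43) = 5·8 + 3. Bump = 48. G_5 = 47.
G_5 = 47. HB_9(47) = 5·9 + 2. Bump = 52. G_6 = 51.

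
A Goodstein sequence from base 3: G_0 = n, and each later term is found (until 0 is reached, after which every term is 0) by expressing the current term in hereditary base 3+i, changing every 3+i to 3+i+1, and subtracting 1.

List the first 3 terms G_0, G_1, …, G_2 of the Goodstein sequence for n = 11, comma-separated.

step 0: 11 = 3^2 + 2; sub 4 for 3: 4^2 + 2; = 18; G_1 = 18−1 = 17
step 1: 17 = 4^2 + 1; sub 5 for 4: 5^2 + 1; = 26; G_2 = 26−1 = 25

11, 17, 25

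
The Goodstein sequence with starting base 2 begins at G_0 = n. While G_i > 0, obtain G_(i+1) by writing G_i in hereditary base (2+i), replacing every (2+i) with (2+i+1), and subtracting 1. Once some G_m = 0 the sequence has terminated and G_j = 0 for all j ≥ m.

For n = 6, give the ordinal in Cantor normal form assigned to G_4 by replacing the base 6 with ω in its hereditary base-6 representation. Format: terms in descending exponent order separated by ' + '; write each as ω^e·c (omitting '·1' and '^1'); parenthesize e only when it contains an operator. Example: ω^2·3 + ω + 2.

ω^5·5 + ω^4·5 + ω^3·5 + ω^2·5 + ω·5 + 5

base 2: 6 = 2^2 + 2; at 3: 3^3 + 3 = 30; next = 29
base 3: 29 = 3^3 + 2; at 4: 4^4 + 2 = 258; next = 257
base 4: 257 = 4^4 + 1; at 5: 5^5 + 1 = 3126; next = 3125
base 5: 3125 = 5^5; at 6: 6^6 = 46656; next = 46655
base 6: 46655 = 5·6^5 + 5·6^4 + 5·6^3 + 5·6^2 + 5·6 + 5; at 7: 5·7^5 + 5·7^4 + 5·7^3 + 5·7^2 + 5·7 + 5 = 98040; next = 98039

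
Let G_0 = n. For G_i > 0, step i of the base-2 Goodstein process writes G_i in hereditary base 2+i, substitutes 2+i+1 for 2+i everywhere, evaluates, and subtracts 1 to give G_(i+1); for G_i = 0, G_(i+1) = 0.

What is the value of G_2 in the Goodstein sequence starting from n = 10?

1025

G_0=10  [base 2] 2^(2 + 1) + 2  →[2↦3]→  3^(3 + 1) + 3 = 84  −1 ⇒ G_1=83
G_1=83  [base 3] 3^(3 + 1) + 2  →[3↦4]→  4^(4 + 1) + 2 = 1026  −1 ⇒ G_2=1025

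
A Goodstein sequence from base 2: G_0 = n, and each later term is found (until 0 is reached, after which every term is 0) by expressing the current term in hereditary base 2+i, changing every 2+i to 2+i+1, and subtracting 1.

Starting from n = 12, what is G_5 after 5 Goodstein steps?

G_0=12  [base 2] 2^(2 + 1) + 2^2  →[2↦3]→  3^(3 + 1) + 3^3 = 108  −1 ⇒ G_1=107
G_1=107  [base 3] 3^(3 + 1) + 2·3^2 + 2·3 + 2  →[3↦4]→  4^(4 + 1) + 2·4^2 + 2·4 + 2 = 1066  −1 ⇒ G_2=1065
G_2=1065  [base 4] 4^(4 + 1) + 2·4^2 + 2·4 + 1  →[4↦5]→  5^(5 + 1) + 2·5^2 + 2·5 + 1 = 15686  −1 ⇒ G_3=15685
G_3=15685  [base 5] 5^(5 + 1) + 2·5^2 + 2·5  →[5↦6]→  6^(6 + 1) + 2·6^2 + 2·6 = 280020  −1 ⇒ G_4=280019
G_4=280019  [base 6] 6^(6 + 1) + 2·6^2 + 6 + 5  →[6↦7]→  7^(7 + 1) + 2·7^2 + 7 + 5 = 5764911  −1 ⇒ G_5=5764910
G_5=5764910  [base 7] 7^(7 + 1) + 2·7^2 + 7 + 4  →[7↦8]→  8^(8 + 1) + 2·8^2 + 8 + 4 = 134217868  −1 ⇒ G_6=134217867

5764910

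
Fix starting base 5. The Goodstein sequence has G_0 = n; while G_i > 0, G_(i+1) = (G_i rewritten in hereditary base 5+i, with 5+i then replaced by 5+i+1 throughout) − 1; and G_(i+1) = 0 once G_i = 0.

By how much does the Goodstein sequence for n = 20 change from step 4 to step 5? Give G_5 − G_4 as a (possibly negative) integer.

G_0=20  [base 5] 4·5  →[5↦6]→  4·6 = 24  −1 ⇒ G_1=23
G_1=23  [base 6] 3·6 + 5  →[6↦7]→  3·7 + 5 = 26  −1 ⇒ G_2=25
G_2=25  [base 7] 3·7 + 4  →[7↦8]→  3·8 + 4 = 28  −1 ⇒ G_3=27
G_3=27  [base 8] 3·8 + 3  →[8↦9]→  3·9 + 3 = 30  −1 ⇒ G_4=29
G_4=29  [base 9] 3·9 + 2  →[9↦10]→  3·10 + 2 = 32  −1 ⇒ G_5=31

2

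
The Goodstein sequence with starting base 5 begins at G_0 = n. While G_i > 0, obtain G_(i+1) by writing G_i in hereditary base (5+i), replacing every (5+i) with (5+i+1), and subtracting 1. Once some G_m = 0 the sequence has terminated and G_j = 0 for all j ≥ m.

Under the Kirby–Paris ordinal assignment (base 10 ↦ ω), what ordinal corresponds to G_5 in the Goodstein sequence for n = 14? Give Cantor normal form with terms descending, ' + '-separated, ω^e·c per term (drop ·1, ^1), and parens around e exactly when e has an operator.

(0) 14|_5 = 2·5 + 4 ↦ 2·6 + 4|_6 = 16 ⇒ 15
(1) 15|_6 = 2·6 + 3 ↦ 2·7 + 3|_7 = 17 ⇒ 16
(2) 16|_7 = 2·7 + 2 ↦ 2·8 + 2|_8 = 18 ⇒ 17
(3) 17|_8 = 2·8 + 1 ↦ 2·9 + 1|_9 = 19 ⇒ 18
(4) 18|_9 = 2·9 ↦ 2·10|_10 = 20 ⇒ 19
(5) 19|_10 = 10 + 9 ↦ 11 + 9|_11 = 20 ⇒ 19

ω + 9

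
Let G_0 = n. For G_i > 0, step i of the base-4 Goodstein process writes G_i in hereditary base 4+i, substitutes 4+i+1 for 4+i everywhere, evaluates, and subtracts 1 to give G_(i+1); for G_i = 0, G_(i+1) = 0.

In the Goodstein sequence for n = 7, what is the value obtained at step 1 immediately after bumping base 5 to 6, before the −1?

8

G_0=7  [base 4] 4 + 3  →[4↦5]→  5 + 3 = 8  −1 ⇒ G_1=7
G_1=7  [base 5] 5 + 2  →[5↦6]→  6 + 2 = 8  −1 ⇒ G_2=7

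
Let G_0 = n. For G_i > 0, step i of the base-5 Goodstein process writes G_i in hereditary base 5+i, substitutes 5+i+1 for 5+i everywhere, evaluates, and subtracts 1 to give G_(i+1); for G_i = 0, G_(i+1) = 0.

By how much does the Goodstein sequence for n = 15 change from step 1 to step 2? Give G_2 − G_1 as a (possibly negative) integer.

1

i=0: 15 = 3·5 (b=5); 5→6: 3·6 = 18; 18−1 = 17
i=1: 17 = 2·6 + 5 (b=6); 6→7: 2·7 + 5 = 19; 19−1 = 18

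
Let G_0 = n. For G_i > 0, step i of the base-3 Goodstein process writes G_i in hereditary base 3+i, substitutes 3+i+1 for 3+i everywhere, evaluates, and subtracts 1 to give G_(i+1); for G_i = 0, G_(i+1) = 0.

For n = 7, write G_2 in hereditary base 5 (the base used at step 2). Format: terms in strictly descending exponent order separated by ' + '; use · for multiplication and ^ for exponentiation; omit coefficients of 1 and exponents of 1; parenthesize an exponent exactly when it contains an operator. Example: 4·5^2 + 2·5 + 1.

G_0=7  [base 3] 2·3 + 1  →[3↦4]→  2·4 + 1 = 9  −1 ⇒ G_1=8
G_1=8  [base 4] 2·4  →[4↦5]→  2·5 = 10  −1 ⇒ G_2=9
G_2=9  [base 5] 5 + 4  →[5↦6]→  6 + 4 = 10  −1 ⇒ G_3=9

5 + 4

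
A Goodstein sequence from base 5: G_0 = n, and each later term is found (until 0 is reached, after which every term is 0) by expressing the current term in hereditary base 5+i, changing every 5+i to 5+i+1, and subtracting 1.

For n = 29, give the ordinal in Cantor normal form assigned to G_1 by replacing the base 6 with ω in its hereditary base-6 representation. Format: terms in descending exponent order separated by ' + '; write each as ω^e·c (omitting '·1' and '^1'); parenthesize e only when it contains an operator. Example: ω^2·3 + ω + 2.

ω^2 + 3

step 0: 29 = 5^2 + 4; sub 6 for 5: 6^2 + 4; = 40; G_1 = 40−1 = 39
step 1: 39 = 6^2 + 3; sub 7 for 6: 7^2 + 3; = 52; G_2 = 52−1 = 51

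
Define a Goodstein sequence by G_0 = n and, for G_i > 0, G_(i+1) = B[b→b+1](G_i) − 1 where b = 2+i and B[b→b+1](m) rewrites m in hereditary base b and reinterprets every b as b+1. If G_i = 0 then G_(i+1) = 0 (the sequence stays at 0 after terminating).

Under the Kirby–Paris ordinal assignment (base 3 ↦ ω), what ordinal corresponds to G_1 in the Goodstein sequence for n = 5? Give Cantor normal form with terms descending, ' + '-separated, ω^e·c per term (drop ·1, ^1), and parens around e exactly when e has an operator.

ω^ω

G_0=5  [base 2] 2^2 + 1  →[2↦3]→  3^3 + 1 = 28  −1 ⇒ G_1=27
G_1=27  [base 3] 3^3  →[3↦4]→  4^4 = 256  −1 ⇒ G_2=255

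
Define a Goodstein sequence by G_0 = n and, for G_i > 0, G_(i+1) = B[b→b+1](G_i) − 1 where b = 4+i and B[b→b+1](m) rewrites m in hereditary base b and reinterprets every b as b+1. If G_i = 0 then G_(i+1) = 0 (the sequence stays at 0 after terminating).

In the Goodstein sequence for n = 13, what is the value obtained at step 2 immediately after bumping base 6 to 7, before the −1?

step 0: 13 = 3·4 + 1; sub 5 for 4: 3·5 + 1; = 16; G_1 = 16−1 = 15
step 1: 15 = 3·5; sub 6 for 5: 3·6; = 18; G_2 = 18−1 = 17
step 2: 17 = 2·6 + 5; sub 7 for 6: 2·7 + 5; = 19; G_3 = 19−1 = 18

19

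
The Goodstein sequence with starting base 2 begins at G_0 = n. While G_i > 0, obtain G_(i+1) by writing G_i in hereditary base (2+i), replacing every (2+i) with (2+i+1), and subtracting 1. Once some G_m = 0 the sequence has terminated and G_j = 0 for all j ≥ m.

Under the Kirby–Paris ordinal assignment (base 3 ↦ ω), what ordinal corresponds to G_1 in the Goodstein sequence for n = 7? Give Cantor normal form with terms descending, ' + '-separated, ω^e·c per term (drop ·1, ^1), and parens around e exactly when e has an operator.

ω^ω + ω

(0) 7|_2 = 2^2 + 2 + 1 ↦ 3^3 + 3 + 1|_3 = 31 ⇒ 30
(1) 30|_3 = 3^3 + 3 ↦ 4^4 + 4|_4 = 260 ⇒ 259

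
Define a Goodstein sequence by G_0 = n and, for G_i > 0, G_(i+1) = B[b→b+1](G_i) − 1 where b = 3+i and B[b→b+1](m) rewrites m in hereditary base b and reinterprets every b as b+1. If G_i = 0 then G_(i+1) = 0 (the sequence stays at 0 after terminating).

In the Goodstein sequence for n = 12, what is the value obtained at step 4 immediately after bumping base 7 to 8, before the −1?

64

G_0=12  [base 3] 3^2 + 3  →[3↦4]→  4^2 + 4 = 20  −1 ⇒ G_1=19
G_1=19  [base 4] 4^2 + 3  →[4↦5]→  5^2 + 3 = 28  −1 ⇒ G_2=27
G_2=27  [base 5] 5^2 + 2  →[5↦6]→  6^2 + 2 = 38  −1 ⇒ G_3=37
G_3=37  [base 6] 6^2 + 1  →[6↦7]→  7^2 + 1 = 50  −1 ⇒ G_4=49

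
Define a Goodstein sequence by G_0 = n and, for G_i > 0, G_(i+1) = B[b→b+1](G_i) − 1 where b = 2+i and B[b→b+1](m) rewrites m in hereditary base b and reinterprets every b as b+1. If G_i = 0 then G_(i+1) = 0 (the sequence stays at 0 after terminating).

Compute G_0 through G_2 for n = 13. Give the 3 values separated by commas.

(0) 13|_2 = 2^(2 + 1) + 2^2 + 1 ↦ 3^(3 + 1) + 3^3 + 1|_3 = 109 ⇒ 108
(1) 108|_3 = 3^(3 + 1) + 3^3 ↦ 4^(4 + 1) + 4^4|_4 = 1280 ⇒ 1279

13, 108, 1279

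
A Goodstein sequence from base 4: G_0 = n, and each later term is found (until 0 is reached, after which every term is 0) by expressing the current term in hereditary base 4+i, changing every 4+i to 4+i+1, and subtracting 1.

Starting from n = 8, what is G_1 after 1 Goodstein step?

9

i=0: 8 = 2·4 (b=4); 4→5: 2·5 = 10; 10−1 = 9
i=1: 9 = 5 + 4 (b=5); 5→6: 6 + 4 = 10; 10−1 = 9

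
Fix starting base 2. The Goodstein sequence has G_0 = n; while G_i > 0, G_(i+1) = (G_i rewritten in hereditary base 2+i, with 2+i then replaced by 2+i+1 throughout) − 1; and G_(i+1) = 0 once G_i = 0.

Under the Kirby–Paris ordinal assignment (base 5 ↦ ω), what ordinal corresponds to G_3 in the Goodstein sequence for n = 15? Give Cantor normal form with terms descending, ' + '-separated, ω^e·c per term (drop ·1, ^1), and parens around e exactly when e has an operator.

ω^(ω + 1) + ω^ω + 2

[0] 15 ≡ 2^(2 + 1) + 2^2 + 2 + 1 (base 2). Lift 3: 112. −1: 111.
[1] 111 ≡ 3^(3 + 1) + 3^3 + 3 (base 3). Lift 4: 1284. −1: 1283.
[2] 1283 ≡ 4^(4 + 1) + 4^4 + 3 (base 4). Lift 5: 18753. −1: 18752.
[3] 18752 ≡ 5^(5 + 1) + 5^5 + 2 (base 5). Lift 6: 326594. −1: 326593.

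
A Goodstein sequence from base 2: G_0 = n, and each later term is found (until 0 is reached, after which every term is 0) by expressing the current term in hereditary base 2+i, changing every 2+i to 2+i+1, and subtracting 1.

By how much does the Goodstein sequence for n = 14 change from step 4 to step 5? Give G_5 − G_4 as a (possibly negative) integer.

14 —HB2→ 2^(2 + 1) + 2^2 + 2 —bump→ 3^(3 + 1) + 3^3 + 3 = 111 —(−1)→ 110
110 —HB3→ 3^(3 + 1) + 3^3 + 2 —bump→ 4^(4 + 1) + 4^4 + 2 = 1282 —(−1)→ 1281
1281 —HB4→ 4^(4 + 1) + 4^4 + 1 —bump→ 5^(5 + 1) + 5^5 + 1 = 18751 —(−1)→ 18750
18750 —HB5→ 5^(5 + 1) + 5^5 —bump→ 6^(6 + 1) + 6^6 = 326592 —(−1)→ 326591
326591 —HB6→ 6^(6 + 1) + 5·6^5 + 5·6^4 + 5·6^3 + 5·6^2 + 5·6 + 5 —bump→ 7^(7 + 1) + 5·7^5 + 5·7^4 + 5·7^3 + 5·7^2 + 5·7 + 5 = 5862841 —(−1)→ 5862840

5536249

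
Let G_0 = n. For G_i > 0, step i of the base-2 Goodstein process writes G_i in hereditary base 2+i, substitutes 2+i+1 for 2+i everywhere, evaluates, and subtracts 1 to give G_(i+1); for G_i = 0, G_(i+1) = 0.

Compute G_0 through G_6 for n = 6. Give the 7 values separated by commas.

6, 29, 257, 3125, 46655, 98039, 187243

[0] 6 ≡ 2^2 + 2 (base 2). Lift 3: 30. −1: 29.
[1] 29 ≡ 3^3 + 2 (base 3). Lift 4: 258. −1: 257.
[2] 257 ≡ 4^4 + 1 (base 4). Lift 5: 3126. −1: 3125.
[3] 3125 ≡ 5^5 (base 5). Lift 6: 46656. −1: 46655.
[4] 46655 ≡ 5·6^5 + 5·6^4 + 5·6^3 + 5·6^2 + 5·6 + 5 (base 6). Lift 7: 98040. −1: 98039.
[5] 98039 ≡ 5·7^5 + 5·7^4 + 5·7^3 + 5·7^2 + 5·7 + 4 (base 7). Lift 8: 187244. −1: 187243.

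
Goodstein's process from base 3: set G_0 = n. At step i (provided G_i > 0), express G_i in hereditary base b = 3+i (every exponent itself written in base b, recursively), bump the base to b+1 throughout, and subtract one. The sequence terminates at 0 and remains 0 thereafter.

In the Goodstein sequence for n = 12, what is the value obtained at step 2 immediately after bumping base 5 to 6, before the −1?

(0) 12|_3 = 3^2 + 3 ↦ 4^2 + 4|_4 = 20 ⇒ 19
(1) 19|_4 = 4^2 + 3 ↦ 5^2 + 3|_5 = 28 ⇒ 27
(2) 27|_5 = 5^2 + 2 ↦ 6^2 + 2|_6 = 38 ⇒ 37

38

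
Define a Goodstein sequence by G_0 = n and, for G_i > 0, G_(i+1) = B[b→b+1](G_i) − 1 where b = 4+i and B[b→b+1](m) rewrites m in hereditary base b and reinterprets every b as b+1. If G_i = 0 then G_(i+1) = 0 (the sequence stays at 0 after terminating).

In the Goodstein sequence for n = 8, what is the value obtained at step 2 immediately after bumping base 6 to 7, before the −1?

[0] 8 ≡ 2·4 (base 4). Lift 5: 10. −1: 9.
[1] 9 ≡ 5 + 4 (base 5). Lift 6: 10. −1: 9.

10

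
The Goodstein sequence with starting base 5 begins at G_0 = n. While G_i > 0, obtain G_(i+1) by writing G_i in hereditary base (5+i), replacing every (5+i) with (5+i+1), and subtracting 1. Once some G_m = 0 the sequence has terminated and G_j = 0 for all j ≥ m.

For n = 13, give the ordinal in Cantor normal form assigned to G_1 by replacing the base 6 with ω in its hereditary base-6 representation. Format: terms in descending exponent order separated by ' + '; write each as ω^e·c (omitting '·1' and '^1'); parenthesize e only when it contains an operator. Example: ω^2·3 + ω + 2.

ω·2 + 2

13 —HB5→ 2·5 + 3 —bump→ 2·6 + 3 = 15 —(−1)→ 14
14 —HB6→ 2·6 + 2 —bump→ 2·7 + 2 = 16 —(−1)→ 15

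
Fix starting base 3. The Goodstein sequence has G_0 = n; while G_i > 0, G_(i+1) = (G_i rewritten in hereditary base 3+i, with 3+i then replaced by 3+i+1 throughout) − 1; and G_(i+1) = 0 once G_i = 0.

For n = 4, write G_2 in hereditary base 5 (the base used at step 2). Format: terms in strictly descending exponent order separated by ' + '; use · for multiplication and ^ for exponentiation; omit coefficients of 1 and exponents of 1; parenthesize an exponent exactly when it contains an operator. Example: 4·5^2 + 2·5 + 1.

4

[0] 4 ≡ 3 + 1 (base 3). Lift 4: 5. −1: 4.
[1] 4 ≡ 4 (base 4). Lift 5: 5. −1: 4.
[2] 4 ≡ 4 (base 5). Lift 6: 4. −1: 3.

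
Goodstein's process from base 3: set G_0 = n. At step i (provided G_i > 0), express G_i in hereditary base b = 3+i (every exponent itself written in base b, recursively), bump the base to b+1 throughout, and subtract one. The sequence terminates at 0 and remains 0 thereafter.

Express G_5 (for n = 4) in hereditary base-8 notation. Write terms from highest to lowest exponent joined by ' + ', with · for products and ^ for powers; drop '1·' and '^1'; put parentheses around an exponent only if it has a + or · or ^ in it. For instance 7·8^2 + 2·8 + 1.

i=0: 4 = 3 + 1 (b=3); 3→4: 4 + 1 = 5; 5−1 = 4
i=1: 4 = 4 (b=4); 4→5: 5 = 5; 5−1 = 4
i=2: 4 = 4 (b=5); 5→6: 4 = 4; 4−1 = 3
i=3: 3 = 3 (b=6); 6→7: 3 = 3; 3−1 = 2
i=4: 2 = 2 (b=7); 7→8: 2 = 2; 2−1 = 1
i=5: 1 = 1 (b=8); 8→9: 1 = 1; 1−1 = 0

1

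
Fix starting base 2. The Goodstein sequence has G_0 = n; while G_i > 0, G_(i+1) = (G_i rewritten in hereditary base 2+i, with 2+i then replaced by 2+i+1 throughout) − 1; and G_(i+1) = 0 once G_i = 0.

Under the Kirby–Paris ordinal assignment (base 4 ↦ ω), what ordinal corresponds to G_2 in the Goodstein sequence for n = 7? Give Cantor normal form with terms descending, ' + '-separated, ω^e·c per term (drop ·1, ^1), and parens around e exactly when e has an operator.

ω^ω + 3

i=0: 7 = 2^2 + 2 + 1 (b=2); 2→3: 3^3 + 3 + 1 = 31; 31−1 = 30
i=1: 30 = 3^3 + 3 (b=3); 3→4: 4^4 + 4 = 260; 260−1 = 259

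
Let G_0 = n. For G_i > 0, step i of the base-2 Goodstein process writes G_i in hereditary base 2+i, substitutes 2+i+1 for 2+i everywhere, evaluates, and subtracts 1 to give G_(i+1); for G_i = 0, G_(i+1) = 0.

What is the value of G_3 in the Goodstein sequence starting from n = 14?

18750

G_0 = 14. HB_2(14) = 2^(2 + 1) + 2^2 + 2. Bump = 111. G_1 = 110.
G_1 = 110. HB_3(110) = 3^(3 + 1) + 3^3 + 2. Bump = 1282. G_2 = 1281.
G_2 = 1281. HB_4(1281) = 4^(4 + 1) + 4^4 + 1. Bump = 18751. G_3 = 18750.
G_3 = 18750. HB_5(18750) = 5^(5 + 1) + 5^5. Bump = 326592. G_4 = 326591.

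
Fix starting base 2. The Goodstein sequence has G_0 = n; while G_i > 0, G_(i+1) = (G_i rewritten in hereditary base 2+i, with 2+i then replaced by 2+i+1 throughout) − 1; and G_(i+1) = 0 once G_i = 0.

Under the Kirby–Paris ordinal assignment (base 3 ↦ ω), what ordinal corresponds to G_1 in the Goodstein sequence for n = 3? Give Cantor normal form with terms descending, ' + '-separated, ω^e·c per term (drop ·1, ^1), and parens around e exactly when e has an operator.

3 —HB2→ 2 + 1 —bump→ 3 + 1 = 4 —(−1)→ 3
3 —HB3→ 3 —bump→ 4 = 4 —(−1)→ 3

ω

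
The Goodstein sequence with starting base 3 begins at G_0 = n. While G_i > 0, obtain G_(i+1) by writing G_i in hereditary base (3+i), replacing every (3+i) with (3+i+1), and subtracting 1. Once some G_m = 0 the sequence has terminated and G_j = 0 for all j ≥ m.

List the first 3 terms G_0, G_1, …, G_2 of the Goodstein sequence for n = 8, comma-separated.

[0] 8 ≡ 2·3 + 2 (base 3). Lift 4: 10. −1: 9.
[1] 9 ≡ 2·4 + 1 (base 4). Lift 5: 11. −1: 10.

8, 9, 10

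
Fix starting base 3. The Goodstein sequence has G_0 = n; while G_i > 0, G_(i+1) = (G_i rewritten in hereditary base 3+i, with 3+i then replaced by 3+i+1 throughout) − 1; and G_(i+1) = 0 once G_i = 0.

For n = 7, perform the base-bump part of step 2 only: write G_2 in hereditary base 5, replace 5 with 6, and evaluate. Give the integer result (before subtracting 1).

10

(0) 7|_3 = 2·3 + 1 ↦ 2·4 + 1|_4 = 9 ⇒ 8
(1) 8|_4 = 2·4 ↦ 2·5|_5 = 10 ⇒ 9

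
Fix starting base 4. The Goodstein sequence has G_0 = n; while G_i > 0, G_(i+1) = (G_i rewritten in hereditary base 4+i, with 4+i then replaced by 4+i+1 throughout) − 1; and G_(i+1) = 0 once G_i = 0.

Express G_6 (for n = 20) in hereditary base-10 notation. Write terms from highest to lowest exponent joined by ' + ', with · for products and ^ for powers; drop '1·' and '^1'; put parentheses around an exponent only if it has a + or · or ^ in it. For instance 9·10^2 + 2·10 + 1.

step 0: 20 = 4^2 + 4; sub 5 for 4: 5^2 + 5; = 30; G_1 = 30−1 = 29
step 1: 29 = 5^2 + 4; sub 6 for 5: 6^2 + 4; = 40; G_2 = 40−1 = 39
step 2: 39 = 6^2 + 3; sub 7 for 6: 7^2 + 3; = 52; G_3 = 52−1 = 51
step 3: 51 = 7^2 + 2; sub 8 for 7: 8^2 + 2; = 66; G_4 = 66−1 = 65
step 4: 65 = 8^2 + 1; sub 9 for 8: 9^2 + 1; = 82; G_5 = 82−1 = 81
step 5: 81 = 9^2; sub 10 for 9: 10^2; = 100; G_6 = 100−1 = 99

9·10 + 9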